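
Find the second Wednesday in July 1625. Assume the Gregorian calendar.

July 9, 1625

July 1, 1625 is a Tuesday.
The first Wednesday is therefore July 2 (1 days later).
The second Wednesday is 2 + 1×7 = July 9.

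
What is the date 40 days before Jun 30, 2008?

−30 → May 31, 2008 (end of May, 31 days; 10 left).
−10 → May 21, 2008.

May 21, 2008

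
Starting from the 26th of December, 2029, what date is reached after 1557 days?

+365 (one year) → Dec 26, 2030 (1192 left).
+365 (one year) → Dec 26, 2031 (827 left).
+366 (one year; includes Feb 29, 2032) → Dec 26, 2032 (461 left).
+365 (one year) → Dec 26, 2033 (96 left).
Dec has 31 days: +6 → Jan 1, 2034 (90 left).
Jan has 31 days: +31 → Feb 1, 2034 (59 left).
Feb has 28 days: +28 → Mar 1, 2034 (31 left).
Mar has 31 days: +31 → Apr 1, 2034 (0 left).

April 1, 2034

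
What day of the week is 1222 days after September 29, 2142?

Wednesday

Sep 29, 2142 is a Saturday.
1222 mod 7 = 4, so 1222 days after a Saturday is Saturday + 4 = Wednesday.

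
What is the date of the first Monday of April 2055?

April 1, 2055 is a Thursday.
The first Monday is therefore April 5 (4 days later).

April 5, 2055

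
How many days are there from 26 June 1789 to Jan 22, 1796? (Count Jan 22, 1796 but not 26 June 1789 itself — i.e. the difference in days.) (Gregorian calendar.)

2401

Jun 26, 1789 → Jun 26, 1790: 365 days.
Jun 26, 1790 → Jun 26, 1791: 365 days.
Jun 26, 1791 → Jun 26, 1792: 366 days (Feb 29, 1792 is in that span).
Jun 26, 1792 → Jun 26, 1793: 365 days.
Jun 26, 1793 → Jun 26, 1794: 365 days.
Jun 26, 1794 → Jun 26, 1795: 365 days.
Jun 26, 1795 → Jul 26, 1795: 30 days (June has 30).
Jul 26, 1795 → Aug 26, 1795: 31 days (July has 31).
Aug 26, 1795 → Sep 26, 1795: 31 days (August has 31).
Sep 26, 1795 → Oct 26, 1795: 30 days (September has 30).
Oct 26, 1795 → Nov 26, 1795: 31 days (October has 31).
Nov 26, 1795 → Dec 26, 1795: 30 days (November has 30).
Dec 26, 1795 → Jan 22, 1796: 27 days.
Total: 2401 days.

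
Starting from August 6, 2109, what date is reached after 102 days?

Aug has 31 days: +26 → Sep 1, 2109 (76 left).
Sep has 30 days: +30 → Oct 1, 2109 (46 left).
Oct has 31 days: +31 → Nov 1, 2109 (15 left).
+15 → Nov 16, 2109.

November 16, 2109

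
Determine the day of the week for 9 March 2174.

Wednesday

Doomsday rule: the anchor day for the 2100s is Sunday. For year 74: 74÷12 = 6 r 2, and 2÷4 = 0, so 6+2+0 = 8.
Sunday + 8 ≡ Monday — that's 2174's doomsday.
In March the doomsday date is Mar 14.
Mar 9 is 5 days before Mar 14; 5 mod 7 = 5, so Monday − 5 = Wednesday.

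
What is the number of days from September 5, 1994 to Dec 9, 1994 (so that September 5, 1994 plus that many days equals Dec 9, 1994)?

95

Sep 5, 1994 → Oct 5, 1994: 30 days (September has 30).
Oct 5, 1994 → Nov 5, 1994: 31 days (October has 31).
Nov 5, 1994 → Dec 5, 1994: 30 days (November has 30).
Dec 5, 1994 → Dec 9, 1994: 4 days.
Total: 95 days.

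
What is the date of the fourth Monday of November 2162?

November 1, 2162 is a Monday.
The first Monday is therefore November 1 (same day).
The fourth Monday is 1 + 3×7 = November 22.

November 22, 2162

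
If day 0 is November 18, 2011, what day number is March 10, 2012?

113

Nov 18, 2011 → Dec 18, 2011: 30 days (November has 30).
Dec 18, 2011 → Jan 18, 2012: 31 days (December has 31).
Jan 18, 2012 → Feb 18, 2012: 31 days (January has 31).
Feb 18, 2012 → Mar 10, 2012: 21 days.
Total: 113 days.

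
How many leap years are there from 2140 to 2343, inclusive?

49

Multiples of 4 in [2140,2343]: 51.
Of those, multiples of 100: 2 (not leap unless ÷400).
Multiples of 400: 0.
Leap years = 51 − 2 + 0 = 49.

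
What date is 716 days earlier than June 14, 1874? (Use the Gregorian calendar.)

June 28, 1872

−365 (one year) → Jun 14, 1873 (351 left).
−14 → May 31, 1873 (end of May, 31 days; 337 left).
−31 → Apr 30, 1873 (end of Apr, 30 days; 306 left).
−30 → Mar 31, 1873 (end of Mar, 31 days; 276 left).
−31 → Feb 28, 1873 (end of Feb, 28 days; 245 left).
−28 → Jan 31, 1873 (end of Jan, 31 days; 217 left).
−31 → Dec 31, 1872 (end of Dec, 31 days; 186 left).
−31 → Nov 30, 1872 (end of Nov, 30 days; 155 left).
−30 → Oct 31, 1872 (end of Oct, 31 days; 125 left).
−31 → Sep 30, 1872 (end of Sep, 30 days; 94 left).
−30 → Aug 31, 1872 (end of Aug, 31 days; 64 left).
−31 → Jul 31, 1872 (end of Jul, 31 days; 33 left).
−31 → Jun 30, 1872 (end of Jun, 30 days; 2 left).
−2 → Jun 28, 1872.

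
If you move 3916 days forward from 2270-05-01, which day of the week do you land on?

Wednesday

May 1, 2270 is a Sunday.
3916 mod 7 = 3, so 3916 days after a Sunday is Sunday + 3 = Wednesday.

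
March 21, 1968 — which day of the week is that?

Thursday

January 1, 1968 is a Monday.
Jan 1, 1968 → Feb 1, 1968: 31 days (January has 31).
Feb 1, 1968 → Mar 1, 1968: 29 days (February has 29).
Mar 1, 1968 → Mar 21, 1968: 20 days.
Total: 80 days.
80 mod 7 = 3, so Monday + 3 = Thursday.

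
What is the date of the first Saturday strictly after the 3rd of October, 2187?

October 6, 2187

Oct 3, 2187 is a Wednesday.
From Wednesday to the next Saturday is 3 days.
Oct 3, 2187 + 3 = Oct 6, 2187.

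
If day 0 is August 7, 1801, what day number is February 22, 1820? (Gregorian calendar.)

Aug 7, 1801 → Aug 7, 1802: 365 days.
Aug 7, 1802 → Aug 7, 1803: 365 days.
Aug 7, 1803 → Aug 7, 1804: 366 days (Feb 29, 1804 is in that span).
Aug 7, 1804 → Aug 7, 1805: 365 days.
Aug 7, 1805 → Aug 7, 1806: 365 days.
Aug 7, 1806 → Aug 7, 1807: 365 days.
Aug 7, 1807 → Aug 7, 1808: 366 days (Feb 29, 1808 is in that span).
Aug 7, 1808 → Aug 7, 1809: 365 days.
Aug 7, 1809 → Aug 7, 1810: 365 days.
Aug 7, 1810 → Aug 7, 1811: 365 days.
Aug 7, 1811 → Aug 7, 1812: 366 days (Feb 29, 1812 is in that span).
Aug 7, 1812 → Aug 7, 1813: 365 days.
Aug 7, 1813 → Aug 7, 1814: 365 days.
Aug 7, 1814 → Aug 7, 1815: 365 days.
Aug 7, 1815 → Aug 7, 1816: 366 days (Feb 29, 1816 is in that span).
Aug 7, 1816 → Aug 7, 1817: 365 days.
Aug 7, 1817 → Aug 7, 1818: 365 days.
Aug 7, 1818 → Aug 7, 1819: 365 days.
Aug 7, 1819 → Sep 7, 1819: 31 days (August has 31).
Sep 7, 1819 → Oct 7, 1819: 30 days (September has 30).
Oct 7, 1819 → Nov 7, 1819: 31 days (October has 31).
Nov 7, 1819 → Dec 7, 1819: 30 days (November has 30).
Dec 7, 1819 → Jan 7, 1820: 31 days (December has 31).
Jan 7, 1820 → Feb 7, 1820: 31 days (January has 31).
Feb 7, 1820 → Feb 22, 1820: 15 days.
Total: 6773 days.

6773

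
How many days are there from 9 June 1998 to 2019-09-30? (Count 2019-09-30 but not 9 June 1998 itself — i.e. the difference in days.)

7783

Jun 9, 1998 → Jun 9, 1999: 365 days.
Jun 9, 1999 → Jun 9, 2000: 366 days (Feb 29, 2000 is in that span).
Jun 9, 2000 → Jun 9, 2001: 365 days.
Jun 9, 2001 → Jun 9, 2002: 365 days.
Jun 9, 2002 → Jun 9, 2003: 365 days.
Jun 9, 2003 → Jun 9, 2004: 366 days (Feb 29, 2004 is in that span).
Jun 9, 2004 → Jun 9, 2005: 365 days.
Jun 9, 2005 → Jun 9, 2006: 365 days.
Jun 9, 2006 → Jun 9, 2007: 365 days.
Jun 9, 2007 → Jun 9, 2008: 366 days (Feb 29, 2008 is in that span).
Jun 9, 2008 → Jun 9, 2009: 365 days.
Jun 9, 2009 → Jun 9, 2010: 365 days.
Jun 9, 2010 → Jun 9, 2011: 365 days.
Jun 9, 2011 → Jun 9, 2012: 366 days (Feb 29, 2012 is in that span).
Jun 9, 2012 → Jun 9, 2013: 365 days.
Jun 9, 2013 → Jun 9, 2014: 365 days.
Jun 9, 2014 → Jun 9, 2015: 365 days.
Jun 9, 2015 → Jun 9, 2016: 366 days (Feb 29, 2016 is in that span).
Jun 9, 2016 → Jun 9, 2017: 365 days.
Jun 9, 2017 → Jun 9, 2018: 365 days.
Jun 9, 2018 → Jun 9, 2019: 365 days.
Jun 9, 2019 → Jul 9, 2019: 30 days (June has 30).
Jul 9, 2019 → Aug 9, 2019: 31 days (July has 31).
Aug 9, 2019 → Sep 9, 2019: 31 days (August has 31).
Sep 9, 2019 → Sep 30, 2019: 21 days.
Total: 7783 days.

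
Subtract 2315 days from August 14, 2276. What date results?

April 13, 2270

−366 (one year; includes Feb 29, 2276) → Aug 14, 2275 (1949 left).
−365 (one year) → Aug 14, 2274 (1584 left).
−365 (one year) → Aug 14, 2273 (1219 left).
−365 (one year) → Aug 14, 2272 (854 left).
−366 (one year; includes Feb 29, 2272) → Aug 14, 2271 (488 left).
−365 (one year) → Aug 14, 2270 (123 left).
−14 → Jul 31, 2270 (end of Jul, 31 days; 109 left).
−31 → Jun 30, 2270 (end of Jun, 30 days; 78 left).
−30 → May 31, 2270 (end of May, 31 days; 48 left).
−31 → Apr 30, 2270 (end of Apr, 30 days; 17 left).
−17 → Apr 13, 2270.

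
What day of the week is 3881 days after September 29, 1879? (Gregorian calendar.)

Sep 29, 1879 is a Monday.
3881 mod 7 = 3, so 3881 days after a Monday is Monday + 3 = Thursday.

Thursday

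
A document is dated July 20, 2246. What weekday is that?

January 1, 2246 is a Thursday.
Jan 1, 2246 → Feb 1, 2246: 31 days (January has 31).
Feb 1, 2246 → Mar 1, 2246: 28 days (February has 28).
Mar 1, 2246 → Apr 1, 2246: 31 days (March has 31).
Apr 1, 2246 → May 1, 2246: 30 days (April has 30).
May 1, 2246 → Jun 1, 2246: 31 days (May has 31).
Jun 1, 2246 → Jul 1, 2246: 30 days (June has 30).
Jul 1, 2246 → Jul 20, 2246: 19 days.
Total: 200 days.
200 mod 7 = 4, so Thursday + 4 = Monday.

Monday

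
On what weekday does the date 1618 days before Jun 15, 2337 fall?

Monday

Jun 15, 2337 is a Tuesday.
1618 mod 7 = 1, so 1618 days before a Tuesday is Tuesday − 1 = Monday.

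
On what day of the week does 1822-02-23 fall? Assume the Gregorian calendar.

Doomsday rule: the anchor day for the 1800s is Friday. For year 22: 22÷12 = 1 r 10, and 10÷4 = 2, so 1+10+2 = 13.
Friday + 13 ≡ Thursday — that's 1822's doomsday.
In February the doomsday date is Feb 28 (1822 is not a leap year).
Feb 23 is 5 days before Feb 28; 5 mod 7 = 5, so Thursday − 5 = Saturday.

Saturday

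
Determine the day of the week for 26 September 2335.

Thursday

Doomsday rule: the anchor day for the 2300s is Wednesday. For year 35: 35÷12 = 2 r 11, and 11÷4 = 2, so 2+11+2 = 15.
Wednesday + 15 ≡ Thursday — that's 2335's doomsday.
In September the doomsday date is Sep 5.
Sep 26 is 21 days after Sep 5; 21 mod 7 = 0, so Thursday + 0 = Thursday.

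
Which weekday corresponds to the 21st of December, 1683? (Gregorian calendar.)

Tuesday

Doomsday rule: the anchor day for the 1600s is Tuesday. For year 83: 83÷12 = 6 r 11, and 11÷4 = 2, so 6+11+2 = 19.
Tuesday + 19 ≡ Sunday — that's 1683's doomsday.
In December the doomsday date is Dec 12.
Dec 21 is 9 days after Dec 12; 9 mod 7 = 2, so Sunday + 2 = Tuesday.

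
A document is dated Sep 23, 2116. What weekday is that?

January 1, 2116 is a Wednesday.
Jan 1, 2116 → Feb 1, 2116: 31 days (January has 31).
Feb 1, 2116 → Mar 1, 2116: 29 days (February has 29).
Mar 1, 2116 → Apr 1, 2116: 31 days (March has 31).
Apr 1, 2116 → May 1, 2116: 30 days (April has 30).
May 1, 2116 → Jun 1, 2116: 31 days (May has 31).
Jun 1, 2116 → Jul 1, 2116: 30 days (June has 30).
Jul 1, 2116 → Aug 1, 2116: 31 days (July has 31).
Aug 1, 2116 → Sep 1, 2116: 31 days (August has 31).
Sep 1, 2116 → Sep 23, 2116: 22 days.
Total: 266 days.
266 mod 7 = 0, so Wednesday + 0 = Wednesday.

Wednesday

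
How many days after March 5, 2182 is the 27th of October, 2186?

1697

Mar 5, 2182 → Mar 5, 2183: 365 days.
Mar 5, 2183 → Mar 5, 2184: 366 days (Feb 29, 2184 is in that span).
Mar 5, 2184 → Mar 5, 2185: 365 days.
Mar 5, 2185 → Mar 5, 2186: 365 days.
Mar 5, 2186 → Apr 5, 2186: 31 days (March has 31).
Apr 5, 2186 → May 5, 2186: 30 days (April has 30).
May 5, 2186 → Jun 5, 2186: 31 days (May has 31).
Jun 5, 2186 → Jul 5, 2186: 30 days (June has 30).
Jul 5, 2186 → Aug 5, 2186: 31 days (July has 31).
Aug 5, 2186 → Sep 5, 2186: 31 days (August has 31).
Sep 5, 2186 → Oct 5, 2186: 30 days (September has 30).
Oct 5, 2186 → Oct 27, 2186: 22 days.
Total: 1697 days.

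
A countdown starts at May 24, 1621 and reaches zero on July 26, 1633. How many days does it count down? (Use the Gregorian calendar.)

4446

May 24, 1621 → May 24, 1622: 365 days.
May 24, 1622 → May 24, 1623: 365 days.
May 24, 1623 → May 24, 1624: 366 days (Feb 29, 1624 is in that span).
May 24, 1624 → May 24, 1625: 365 days.
May 24, 1625 → May 24, 1626: 365 days.
May 24, 1626 → May 24, 1627: 365 days.
May 24, 1627 → May 24, 1628: 366 days (Feb 29, 1628 is in that span).
May 24, 1628 → May 24, 1629: 365 days.
May 24, 1629 → May 24, 1630: 365 days.
May 24, 1630 → May 24, 1631: 365 days.
May 24, 1631 → May 24, 1632: 366 days (Feb 29, 1632 is in that span).
May 24, 1632 → May 24, 1633: 365 days.
May 24, 1633 → Jun 24, 1633: 31 days (May has 31).
Jun 24, 1633 → Jul 24, 1633: 30 days (June has 30).
Jul 24, 1633 → Jul 26, 1633: 2 days.
Total: 4446 days.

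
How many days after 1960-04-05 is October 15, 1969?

3480

Apr 5, 1960 → Apr 5, 1961: 365 days.
Apr 5, 1961 → Apr 5, 1962: 365 days.
Apr 5, 1962 → Apr 5, 1963: 365 days.
Apr 5, 1963 → Apr 5, 1964: 366 days (Feb 29, 1964 is in that span).
Apr 5, 1964 → Apr 5, 1965: 365 days.
Apr 5, 1965 → Apr 5, 1966: 365 days.
Apr 5, 1966 → Apr 5, 1967: 365 days.
Apr 5, 1967 → Apr 5, 1968: 366 days (Feb 29, 1968 is in that span).
Apr 5, 1968 → Apr 5, 1969: 365 days.
Apr 5, 1969 → May 5, 1969: 30 days (April has 30).
May 5, 1969 → Jun 5, 1969: 31 days (May has 31).
Jun 5, 1969 → Jul 5, 1969: 30 days (June has 30).
Jul 5, 1969 → Aug 5, 1969: 31 days (July has 31).
Aug 5, 1969 → Sep 5, 1969: 31 days (August has 31).
Sep 5, 1969 → Oct 5, 1969: 30 days (September has 30).
Oct 5, 1969 → Oct 15, 1969: 10 days.
Total: 3480 days.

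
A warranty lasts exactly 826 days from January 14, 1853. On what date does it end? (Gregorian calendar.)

+365 (one year) → Jan 14, 1854 (461 left).
+365 (one year) → Jan 14, 1855 (96 left).
Jan has 31 days: +18 → Feb 1, 1855 (78 left).
Feb has 28 days: +28 → Mar 1, 1855 (50 left).
Mar has 31 days: +31 → Apr 1, 1855 (19 left).
+19 → Apr 20, 1855.

April 20, 1855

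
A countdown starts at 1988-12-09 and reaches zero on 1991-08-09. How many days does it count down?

Dec 9, 1988 → Dec 9, 1989: 365 days.
Dec 9, 1989 → Dec 9, 1990: 365 days.
Dec 9, 1990 → Jan 9, 1991: 31 days (December has 31).
Jan 9, 1991 → Feb 9, 1991: 31 days (January has 31).
Feb 9, 1991 → Mar 9, 1991: 28 days (February has 28).
Mar 9, 1991 → Apr 9, 1991: 31 days (March has 31).
Apr 9, 1991 → May 9, 1991: 30 days (April has 30).
May 9, 1991 → Jun 9, 1991: 31 days (May has 31).
Jun 9, 1991 → Jul 9, 1991: 30 days (June has 30).
Jul 9, 1991 → Aug 9, 1991: 31 days.
Total: 973 days.

973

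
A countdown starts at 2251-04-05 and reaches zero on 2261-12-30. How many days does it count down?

Apr 5, 2251 → Apr 5, 2252: 366 days (Feb 29, 2252 is in that span).
Apr 5, 2252 → Apr 5, 2253: 365 days.
Apr 5, 2253 → Apr 5, 2254: 365 days.
Apr 5, 2254 → Apr 5, 2255: 365 days.
Apr 5, 2255 → Apr 5, 2256: 366 days (Feb 29, 2256 is in that span).
Apr 5, 2256 → Apr 5, 2257: 365 days.
Apr 5, 2257 → Apr 5, 2258: 365 days.
Apr 5, 2258 → Apr 5, 2259: 365 days.
Apr 5, 2259 → Apr 5, 2260: 366 days (Feb 29, 2260 is in that span).
Apr 5, 2260 → Apr 5, 2261: 365 days.
Apr 5, 2261 → May 5, 2261: 30 days (April has 30).
May 5, 2261 → Jun 5, 2261: 31 days (May has 31).
Jun 5, 2261 → Jul 5, 2261: 30 days (June has 30).
Jul 5, 2261 → Aug 5, 2261: 31 days (July has 31).
Aug 5, 2261 → Sep 5, 2261: 31 days (August has 31).
Sep 5, 2261 → Oct 5, 2261: 30 days (September has 30).
Oct 5, 2261 → Nov 5, 2261: 31 days (October has 31).
Nov 5, 2261 → Dec 5, 2261: 30 days (November has 30).
Dec 5, 2261 → Dec 30, 2261: 25 days.
Total: 3922 days.

3922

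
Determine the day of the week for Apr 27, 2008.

January 1, 2008 is a Tuesday.
Jan 1, 2008 → Feb 1, 2008: 31 days (January has 31).
Feb 1, 2008 → Mar 1, 2008: 29 days (February has 29).
Mar 1, 2008 → Apr 1, 2008: 31 days (March has 31).
Apr 1, 2008 → Apr 27, 2008: 26 days.
Total: 117 days.
117 mod 7 = 5, so Tuesday + 5 = Sunday.

Sunday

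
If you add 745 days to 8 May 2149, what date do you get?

May 23, 2151

+365 (one year) → May 8, 2150 (380 left).
May has 31 days: +24 → Jun 1, 2150 (356 left).
Jun has 30 days: +30 → Jul 1, 2150 (326 left).
Jul has 31 days: +31 → Aug 1, 2150 (295 left).
Aug has 31 days: +31 → Sep 1, 2150 (264 left).
Sep has 30 days: +30 → Oct 1, 2150 (234 left).
Oct has 31 days: +31 → Nov 1, 2150 (203 left).
Nov has 30 days: +30 → Dec 1, 2150 (173 left).
Dec has 31 days: +31 → Jan 1, 2151 (142 left).
Jan has 31 days: +31 → Feb 1, 2151 (111 left).
Feb has 28 days: +28 → Mar 1, 2151 (83 left).
Mar has 31 days: +31 → Apr 1, 2151 (52 left).
Apr has 30 days: +30 → May 1, 2151 (22 left).
+22 → May 23, 2151.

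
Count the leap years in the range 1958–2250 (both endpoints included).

71

Multiples of 4 in [1958,2250]: 73.
Of those, multiples of 100: 3 (not leap unless ÷400).
Multiples of 400: 1.
Leap years = 73 − 3 + 1 = 71.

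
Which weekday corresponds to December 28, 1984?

Friday

January 1, 1984 is a Sunday.
Jan 1, 1984 → Feb 1, 1984: 31 days (January has 31).
Feb 1, 1984 → Mar 1, 1984: 29 days (February has 29).
Mar 1, 1984 → Apr 1, 1984: 31 days (March has 31).
Apr 1, 1984 → May 1, 1984: 30 days (April has 30).
May 1, 1984 → Jun 1, 1984: 31 days (May has 31).
Jun 1, 1984 → Jul 1, 1984: 30 days (June has 30).
Jul 1, 1984 → Aug 1, 1984: 31 days (July has 31).
Aug 1, 1984 → Sep 1, 1984: 31 days (August has 31).
Sep 1, 1984 → Oct 1, 1984: 30 days (September has 30).
Oct 1, 1984 → Nov 1, 1984: 31 days (October has 31).
Nov 1, 1984 → Dec 1, 1984: 30 days (November has 30).
Dec 1, 1984 → Dec 28, 1984: 27 days.
Total: 362 days.
362 mod 7 = 5, so Sunday + 5 = Friday.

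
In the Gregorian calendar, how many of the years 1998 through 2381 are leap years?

Multiples of 4 in [1998,2381]: 96.
Of those, multiples of 100: 4 (not leap unless ÷400).
Multiples of 400: 1.
Leap years = 96 − 4 + 1 = 93.

93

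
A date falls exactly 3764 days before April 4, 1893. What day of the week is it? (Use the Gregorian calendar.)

Thursday

Apr 4, 1893 is a Tuesday.
3764 mod 7 = 5, so 3764 days before a Tuesday is Tuesday − 5 = Thursday.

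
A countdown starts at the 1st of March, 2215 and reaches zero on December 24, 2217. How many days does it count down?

1029

Mar 1, 2215 → Mar 1, 2216: 366 days (Feb 29, 2216 is in that span).
Mar 1, 2216 → Mar 1, 2217: 365 days.
Mar 1, 2217 → Apr 1, 2217: 31 days (March has 31).
Apr 1, 2217 → May 1, 2217: 30 days (April has 30).
May 1, 2217 → Jun 1, 2217: 31 days (May has 31).
Jun 1, 2217 → Jul 1, 2217: 30 days (June has 30).
Jul 1, 2217 → Aug 1, 2217: 31 days (July has 31).
Aug 1, 2217 → Sep 1, 2217: 31 days (August has 31).
Sep 1, 2217 → Oct 1, 2217: 30 days (September has 30).
Oct 1, 2217 → Nov 1, 2217: 31 days (October has 31).
Nov 1, 2217 → Dec 1, 2217: 30 days (November has 30).
Dec 1, 2217 → Dec 24, 2217: 23 days.
Total: 1029 days.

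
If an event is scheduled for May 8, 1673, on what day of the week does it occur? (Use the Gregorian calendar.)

Doomsday rule: the anchor day for the 1600s is Tuesday. For year 73: 73÷12 = 6 r 1, and 1÷4 = 0, so 6+1+0 = 7.
Tuesday + 7 ≡ Tuesday — that's 1673's doomsday.
In May the doomsday date is May 9.
May 8 is 1 day before May 9; 1 mod 7 = 1, so Tuesday − 1 = Monday.

Monday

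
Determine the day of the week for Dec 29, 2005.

January 1, 2005 is a Saturday.
Jan 1, 2005 → Feb 1, 2005: 31 days (January has 31).
Feb 1, 2005 → Mar 1, 2005: 28 days (February has 28).
Mar 1, 2005 → Apr 1, 2005: 31 days (March has 31).
Apr 1, 2005 → May 1, 2005: 30 days (April has 30).
May 1, 2005 → Jun 1, 2005: 31 days (May has 31).
Jun 1, 2005 → Jul 1, 2005: 30 days (June has 30).
Jul 1, 2005 → Aug 1, 2005: 31 days (July has 31).
Aug 1, 2005 → Sep 1, 2005: 31 days (August has 31).
Sep 1, 2005 → Oct 1, 2005: 30 days (September has 30).
Oct 1, 2005 → Nov 1, 2005: 31 days (October has 31).
Nov 1, 2005 → Dec 1, 2005: 30 days (November has 30).
Dec 1, 2005 → Dec 29, 2005: 28 days.
Total: 362 days.
362 mod 7 = 5, so Saturday + 5 = Thursday.

Thursday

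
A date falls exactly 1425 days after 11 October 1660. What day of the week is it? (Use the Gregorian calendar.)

Friday

Oct 11, 1660 is a Monday.
1425 mod 7 = 4, so 1425 days after a Monday is Monday + 4 = Friday.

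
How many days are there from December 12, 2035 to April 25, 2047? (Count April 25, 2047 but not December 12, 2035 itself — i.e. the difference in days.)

Dec 12, 2035 → Dec 12, 2036: 366 days (Feb 29, 2036 is in that span).
Dec 12, 2036 → Dec 12, 2037: 365 days.
Dec 12, 2037 → Dec 12, 2038: 365 days.
Dec 12, 2038 → Dec 12, 2039: 365 days.
Dec 12, 2039 → Dec 12, 2040: 366 days (Feb 29, 2040 is in that span).
Dec 12, 2040 → Dec 12, 2041: 365 days.
Dec 12, 2041 → Dec 12, 2042: 365 days.
Dec 12, 2042 → Dec 12, 2043: 365 days.
Dec 12, 2043 → Dec 12, 2044: 366 days (Feb 29, 2044 is in that span).
Dec 12, 2044 → Dec 12, 2045: 365 days.
Dec 12, 2045 → Dec 12, 2046: 365 days.
Dec 12, 2046 → Jan 12, 2047: 31 days (December has 31).
Jan 12, 2047 → Feb 12, 2047: 31 days (January has 31).
Feb 12, 2047 → Mar 12, 2047: 28 days (February has 28).
Mar 12, 2047 → Apr 12, 2047: 31 days (March has 31).
Apr 12, 2047 → Apr 25, 2047: 13 days.
Total: 4152 days.

4152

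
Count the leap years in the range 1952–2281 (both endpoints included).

81

Multiples of 4 in [1952,2281]: 83.
Of those, multiples of 100: 3 (not leap unless ÷400).
Multiples of 400: 1.
Leap years = 83 − 3 + 1 = 81.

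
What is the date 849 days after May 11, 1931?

September 6, 1933

+366 (one year; includes Feb 29, 1932) → May 11, 1932 (483 left).
+365 (one year) → May 11, 1933 (118 left).
May has 31 days: +21 → Jun 1, 1933 (97 left).
Jun has 30 days: +30 → Jul 1, 1933 (67 left).
Jul has 31 days: +31 → Aug 1, 1933 (36 left).
Aug has 31 days: +31 → Sep 1, 1933 (5 left).
+5 → Sep 6, 1933.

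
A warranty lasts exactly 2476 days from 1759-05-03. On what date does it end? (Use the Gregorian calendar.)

February 11, 1766

+366 (one year; includes Feb 29, 1760) → May 3, 1760 (2110 left).
+365 (one year) → May 3, 1761 (1745 left).
+365 (one year) → May 3, 1762 (1380 left).
+365 (one year) → May 3, 1763 (1015 left).
+366 (one year; includes Feb 29, 1764) → May 3, 1764 (649 left).
+365 (one year) → May 3, 1765 (284 left).
May has 31 days: +29 → Jun 1, 1765 (255 left).
Jun has 30 days: +30 → Jul 1, 1765 (225 left).
Jul has 31 days: +31 → Aug 1, 1765 (194 left).
Aug has 31 days: +31 → Sep 1, 1765 (163 left).
Sep has 30 days: +30 → Oct 1, 1765 (133 left).
Oct has 31 days: +31 → Nov 1, 1765 (102 left).
Nov has 30 days: +30 → Dec 1, 1765 (72 left).
Dec has 31 days: +31 → Jan 1, 1766 (41 left).
Jan has 31 days: +31 → Feb 1, 1766 (10 left).
+10 → Feb 11, 1766.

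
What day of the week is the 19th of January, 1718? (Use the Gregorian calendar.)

Wednesday

Doomsday rule: the anchor day for the 1700s is Sunday. For year 18: 18÷12 = 1 r 6, and 6÷4 = 1, so 1+6+1 = 8.
Sunday + 8 ≡ Monday — that's 1718's doomsday.
In January the doomsday date is Jan 3 (1718 is not a leap year).
Jan 19 is 16 days after Jan 3; 16 mod 7 = 2, so Monday + 2 = Wednesday.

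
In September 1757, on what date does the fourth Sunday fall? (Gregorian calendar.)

September 25, 1757

September 1, 1757 is a Thursday.
The first Sunday is therefore September 4 (3 days later).
The fourth Sunday is 4 + 3×7 = September 25.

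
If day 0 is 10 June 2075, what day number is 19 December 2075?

Jun 10, 2075 → Jul 10, 2075: 30 days (June has 30).
Jul 10, 2075 → Aug 10, 2075: 31 days (July has 31).
Aug 10, 2075 → Sep 10, 2075: 31 days (August has 31).
Sep 10, 2075 → Oct 10, 2075: 30 days (September has 30).
Oct 10, 2075 → Nov 10, 2075: 31 days (October has 31).
Nov 10, 2075 → Dec 10, 2075: 30 days (November has 30).
Dec 10, 2075 → Dec 19, 2075: 9 days.
Total: 192 days.

192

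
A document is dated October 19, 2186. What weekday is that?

Doomsday rule: the anchor day for the 2100s is Sunday. For year 86: 86÷12 = 7 r 2, and 2÷4 = 0, so 7+2+0 = 9.
Sunday + 9 ≡ Tuesday — that's 2186's doomsday.
In October the doomsday date is Oct 10.
Oct 19 is 9 days after Oct 10; 9 mod 7 = 2, so Tuesday + 2 = Thursday.

Thursday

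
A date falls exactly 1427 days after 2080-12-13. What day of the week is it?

Thursday

First find the weekday of Dec 13, 2080. Doomsday rule: the anchor day for the 2000s is Tuesday. For year 80: 80÷12 = 6 r 8, and 8÷4 = 2, so 6+8+2 = 16.
Tuesday + 16 ≡ Thursday — that's 2080's doomsday.
In December the doomsday date is Dec 12.
Dec 13 is 1 day after Dec 12; 1 mod 7 = 1, so Thursday + 1 = Friday.
1427 mod 7 = 6, so 1427 days after a Friday is Friday + 6 = Thursday.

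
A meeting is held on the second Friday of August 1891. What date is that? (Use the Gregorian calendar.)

August 1, 1891 is a Saturday.
The first Friday is therefore August 7 (6 days later).
The second Friday is 7 + 1×7 = August 14.

August 14, 1891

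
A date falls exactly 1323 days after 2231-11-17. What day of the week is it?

First find the weekday of Nov 17, 2231. Doomsday rule: the anchor day for the 2200s is Friday. For year 31: 31÷12 = 2 r 7, and 7÷4 = 1, so 2+7+1 = 10.
Friday + 10 ≡ Monday — that's 2231's doomsday.
In November the doomsday date is Nov 7.
Nov 17 is 10 days after Nov 7; 10 mod 7 = 3, so Monday + 3 = Thursday.
1323 mod 7 = 0, so 1323 days after a Thursday is Thursday + 0 = Thursday.

Thursday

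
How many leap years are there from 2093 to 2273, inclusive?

43

Multiples of 4 in [2093,2273]: 45.
Of those, multiples of 100: 2 (not leap unless ÷400).
Multiples of 400: 0.
Leap years = 45 − 2 + 0 = 43.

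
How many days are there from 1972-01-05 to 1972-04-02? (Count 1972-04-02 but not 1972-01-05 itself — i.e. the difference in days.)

88

Jan 5, 1972 → Feb 5, 1972: 31 days (January has 31).
Feb 5, 1972 → Mar 5, 1972: 29 days (February has 29).
Mar 5, 1972 → Apr 2, 1972: 28 days.
Total: 88 days.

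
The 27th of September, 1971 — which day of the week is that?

January 1, 1971 is a Friday.
Jan 1, 1971 → Feb 1, 1971: 31 days (January has 31).
Feb 1, 1971 → Mar 1, 1971: 28 days (February has 28).
Mar 1, 1971 → Apr 1, 1971: 31 days (March has 31).
Apr 1, 1971 → May 1, 1971: 30 days (April has 30).
May 1, 1971 → Jun 1, 1971: 31 days (May has 31).
Jun 1, 1971 → Jul 1, 1971: 30 days (June has 30).
Jul 1, 1971 → Aug 1, 1971: 31 days (July has 31).
Aug 1, 1971 → Sep 1, 1971: 31 days (August has 31).
Sep 1, 1971 → Sep 27, 1971: 26 days.
Total: 269 days.
269 mod 7 = 3, so Friday + 3 = Monday.

Monday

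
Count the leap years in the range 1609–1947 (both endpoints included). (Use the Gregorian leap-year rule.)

81

Multiples of 4 in [1609,1947]: 84.
Of those, multiples of 100: 3 (not leap unless ÷400).
Multiples of 400: 0.
Leap years = 84 − 3 + 0 = 81.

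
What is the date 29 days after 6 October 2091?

Oct has 31 days: +26 → Nov 1, 2091 (3 left).
+3 → Nov 4, 2091.

November 4, 2091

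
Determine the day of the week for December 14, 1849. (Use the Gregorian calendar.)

January 1, 1849 is a Monday.
Jan 1, 1849 → Feb 1, 1849: 31 days (January has 31).
Feb 1, 1849 → Mar 1, 1849: 28 days (February has 28).
Mar 1, 1849 → Apr 1, 1849: 31 days (March has 31).
Apr 1, 1849 → May 1, 1849: 30 days (April has 30).
May 1, 1849 → Jun 1, 1849: 31 days (May has 31).
Jun 1, 1849 → Jul 1, 1849: 30 days (June has 30).
Jul 1, 1849 → Aug 1, 1849: 31 days (July has 31).
Aug 1, 1849 → Sep 1, 1849: 31 days (August has 31).
Sep 1, 1849 → Oct 1, 1849: 30 days (September has 30).
Oct 1, 1849 → Nov 1, 1849: 31 days (October has 31).
Nov 1, 1849 → Dec 1, 1849: 30 days (November has 30).
Dec 1, 1849 → Dec 14, 1849: 13 days.
Total: 347 days.
347 mod 7 = 4, so Monday + 4 = Friday.

Friday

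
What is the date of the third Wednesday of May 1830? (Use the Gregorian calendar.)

May 1, 1830 is a Saturday.
The first Wednesday is therefore May 5 (4 days later).
The third Wednesday is 5 + 2×7 = May 19.

May 19, 1830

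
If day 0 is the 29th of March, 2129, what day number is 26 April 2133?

Mar 29, 2129 → Mar 29, 2130: 365 days.
Mar 29, 2130 → Mar 29, 2131: 365 days.
Mar 29, 2131 → Mar 29, 2132: 366 days (Feb 29, 2132 is in that span).
Mar 29, 2132 → Apr 29, 2132: 31 days (March has 31).
Apr 29, 2132 → May 29, 2132: 30 days (April has 30).
May 29, 2132 → Jun 29, 2132: 31 days (May has 31).
Jun 29, 2132 → Jul 29, 2132: 30 days (June has 30).
Jul 29, 2132 → Aug 29, 2132: 31 days (July has 31).
Aug 29, 2132 → Sep 29, 2132: 31 days (August has 31).
Sep 29, 2132 → Oct 29, 2132: 30 days (September has 30).
Oct 29, 2132 → Nov 29, 2132: 31 days (October has 31).
Nov 29, 2132 → Dec 29, 2132: 30 days (November has 30).
Dec 29, 2132 → Jan 29, 2133: 31 days (December has 31).
Jan 29, 2133 → Feb 28, 2133: 30 days (January has 31).
Feb 28, 2133 → Mar 28, 2133: 28 days (February has 28).
Mar 28, 2133 → Apr 26, 2133: 29 days.
Total: 1489 days.

1489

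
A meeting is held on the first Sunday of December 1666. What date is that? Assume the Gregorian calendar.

December 5, 1666

December 1, 1666 is a Wednesday.
The first Sunday is therefore December 5 (4 days later).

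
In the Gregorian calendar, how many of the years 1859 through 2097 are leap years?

59

Multiples of 4 in [1859,2097]: 60.
Of those, multiples of 100: 2 (not leap unless ÷400).
Multiples of 400: 1.
Leap years = 60 − 2 + 1 = 59.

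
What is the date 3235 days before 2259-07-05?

−365 (one year) → Jul 5, 2258 (2870 left).
−365 (one year) → Jul 5, 2257 (2505 left).
−365 (one year) → Jul 5, 2256 (2140 left).
−366 (one year; includes Feb 29, 2256) → Jul 5, 2255 (1774 left).
−365 (one year) → Jul 5, 2254 (1409 left).
−365 (one year) → Jul 5, 2253 (1044 left).
−365 (one year) → Jul 5, 2252 (679 left).
−366 (one year; includes Feb 29, 2252) → Jul 5, 2251 (313 left).
−5 → Jun 30, 2251 (end of Jun, 30 days; 308 left).
−30 → May 31, 2251 (end of May, 31 days; 278 left).
−31 → Apr 30, 2251 (end of Apr, 30 days; 247 left).
−30 → Mar 31, 2251 (end of Mar, 31 days; 217 left).
−31 → Feb 28, 2251 (end of Feb, 28 days; 186 left).
−28 → Jan 31, 2251 (end of Jan, 31 days; 158 left).
−31 → Dec 31, 2250 (end of Dec, 31 days; 127 left).
−31 → Nov 30, 2250 (end of Nov, 30 days; 96 left).
−30 → Oct 31, 2250 (end of Oct, 31 days; 66 left).
−31 → Sep 30, 2250 (end of Sep, 30 days; 35 left).
−30 → Aug 31, 2250 (end of Aug, 31 days; 5 left).
−5 → Aug 26, 2250.

August 26, 2250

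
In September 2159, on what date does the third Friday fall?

September 1, 2159 is a Saturday.
The first Friday is therefore September 7 (6 days later).
The third Friday is 7 + 2×7 = September 21.

September 21, 2159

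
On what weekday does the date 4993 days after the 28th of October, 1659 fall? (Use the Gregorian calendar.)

Thursday

Oct 28, 1659 is a Tuesday.
4993 mod 7 = 2, so 4993 days after a Tuesday is Tuesday + 2 = Thursday.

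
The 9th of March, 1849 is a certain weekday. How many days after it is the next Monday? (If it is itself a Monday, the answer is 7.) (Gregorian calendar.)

Mar 9, 1849 is a Friday.
From Friday to the next Monday is 3 days.

3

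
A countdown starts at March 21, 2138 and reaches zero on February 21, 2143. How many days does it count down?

1798

Mar 21, 2138 → Mar 21, 2139: 365 days.
Mar 21, 2139 → Mar 21, 2140: 366 days (Feb 29, 2140 is in that span).
Mar 21, 2140 → Mar 21, 2141: 365 days.
Mar 21, 2141 → Mar 21, 2142: 365 days.
Mar 21, 2142 → Apr 21, 2142: 31 days (March has 31).
Apr 21, 2142 → May 21, 2142: 30 days (April has 30).
May 21, 2142 → Jun 21, 2142: 31 days (May has 31).
Jun 21, 2142 → Jul 21, 2142: 30 days (June has 30).
Jul 21, 2142 → Aug 21, 2142: 31 days (July has 31).
Aug 21, 2142 → Sep 21, 2142: 31 days (August has 31).
Sep 21, 2142 → Oct 21, 2142: 30 days (September has 30).
Oct 21, 2142 → Nov 21, 2142: 31 days (October has 31).
Nov 21, 2142 → Dec 21, 2142: 30 days (November has 30).
Dec 21, 2142 → Jan 21, 2143: 31 days (December has 31).
Jan 21, 2143 → Feb 21, 2143: 31 days.
Total: 1798 days.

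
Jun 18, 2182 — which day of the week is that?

Doomsday rule: the anchor day for the 2100s is Sunday. For year 82: 82÷12 = 6 r 10, and 10÷4 = 2, so 6+10+2 = 18.
Sunday + 18 ≡ Thursday — that's 2182's doomsday.
In June the doomsday date is Jun 6.
Jun 18 is 12 days after Jun 6; 12 mod 7 = 5, so Thursday + 5 = Tuesday.

Tuesday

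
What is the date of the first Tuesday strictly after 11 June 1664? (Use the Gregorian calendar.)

Jun 11, 1664 is a Wednesday.
From Wednesday to the next Tuesday is 6 days.
Jun 11, 1664 + 6 = Jun 17, 1664.

June 17, 1664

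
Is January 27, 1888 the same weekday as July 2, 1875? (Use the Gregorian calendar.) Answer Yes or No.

From Jul 2, 1875 to Jan 27, 1888 is 4592 days.
4592 mod 7 = 0, so they are the same weekday.
(Jul 2, 1875 is a Friday; Jan 27, 1888 is a Friday.)

Yes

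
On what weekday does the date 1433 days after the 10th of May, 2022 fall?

Sunday

May 10, 2022 is a Tuesday.
1433 mod 7 = 5, so 1433 days after a Tuesday is Tuesday + 5 = Sunday.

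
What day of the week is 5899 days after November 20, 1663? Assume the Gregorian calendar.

Nov 20, 1663 is a Tuesday.
5899 mod 7 = 5, so 5899 days after a Tuesday is Tuesday + 5 = Sunday.

Sunday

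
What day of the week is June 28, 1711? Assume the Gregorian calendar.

Doomsday rule: the anchor day for the 1700s is Sunday. For year 11: 11÷12 = 0 r 11, and 11÷4 = 2, so 0+11+2 = 13.
Sunday + 13 ≡ Saturday — that's 1711's doomsday.
In June the doomsday date is Jun 6.
Jun 28 is 22 days after Jun 6; 22 mod 7 = 1, so Saturday + 1 = Sunday.

Sunday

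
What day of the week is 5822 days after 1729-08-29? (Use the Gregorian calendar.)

Saturday

First find the weekday of Aug 29, 1729. Doomsday rule: the anchor day for the 1700s is Sunday. For year 29: 29÷12 = 2 r 5, and 5÷4 = 1, so 2+5+1 = 8.
Sunday + 8 ≡ Monday — that's 1729's doomsday.
In August the doomsday date is Aug 8.
Aug 29 is 21 days after Aug 8; 21 mod 7 = 0, so Monday + 0 = Monday.
5822 mod 7 = 5, so 5822 days after a Monday is Monday + 5 = Saturday.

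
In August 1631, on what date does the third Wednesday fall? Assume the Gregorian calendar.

August 1, 1631 is a Friday.
The first Wednesday is therefore August 6 (5 days later).
The third Wednesday is 6 + 2×7 = August 20.

August 20, 1631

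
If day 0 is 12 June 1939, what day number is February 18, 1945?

Jun 12, 1939 → Jun 12, 1940: 366 days (Feb 29, 1940 is in that span).
Jun 12, 1940 → Jun 12, 1941: 365 days.
Jun 12, 1941 → Jun 12, 1942: 365 days.
Jun 12, 1942 → Jun 12, 1943: 365 days.
Jun 12, 1943 → Jun 12, 1944: 366 days (Feb 29, 1944 is in that span).
Jun 12, 1944 → Jul 12, 1944: 30 days (June has 30).
Jul 12, 1944 → Aug 12, 1944: 31 days (July has 31).
Aug 12, 1944 → Sep 12, 1944: 31 days (August has 31).
Sep 12, 1944 → Oct 12, 1944: 30 days (September has 30).
Oct 12, 1944 → Nov 12, 1944: 31 days (October has 31).
Nov 12, 1944 → Dec 12, 1944: 30 days (November has 30).
Dec 12, 1944 → Jan 12, 1945: 31 days (December has 31).
Jan 12, 1945 → Feb 12, 1945: 31 days (January has 31).
Feb 12, 1945 → Feb 18, 1945: 6 days.
Total: 2078 days.

2078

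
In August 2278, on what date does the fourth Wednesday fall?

August 1, 2278 is a Thursday.
The first Wednesday is therefore August 7 (6 days later).
The fourth Wednesday is 7 + 3×7 = August 28.

August 28, 2278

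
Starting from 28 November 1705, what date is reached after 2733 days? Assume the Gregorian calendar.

+365 (one year) → Nov 28, 1706 (2368 left).
+365 (one year) → Nov 28, 1707 (2003 left).
+366 (one year; includes Feb 29, 1708) → Nov 28, 1708 (1637 left).
+365 (one year) → Nov 28, 1709 (1272 left).
+365 (one year) → Nov 28, 1710 (907 left).
+365 (one year) → Nov 28, 1711 (542 left).
+366 (one year; includes Feb 29, 1712) → Nov 28, 1712 (176 left).
Nov has 30 days: +3 → Dec 1, 1712 (173 left).
Dec has 31 days: +31 → Jan 1, 1713 (142 left).
Jan has 31 days: +31 → Feb 1, 1713 (111 left).
Feb has 28 days: +28 → Mar 1, 1713 (83 left).
Mar has 31 days: +31 → Apr 1, 1713 (52 left).
Apr has 30 days: +30 → May 1, 1713 (22 left).
+22 → May 23, 1713.

May 23, 1713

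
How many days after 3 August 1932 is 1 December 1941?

Aug 3, 1932 → Aug 3, 1933: 365 days.
Aug 3, 1933 → Aug 3, 1934: 365 days.
Aug 3, 1934 → Aug 3, 1935: 365 days.
Aug 3, 1935 → Aug 3, 1936: 366 days (Feb 29, 1936 is in that span).
Aug 3, 1936 → Aug 3, 1937: 365 days.
Aug 3, 1937 → Aug 3, 1938: 365 days.
Aug 3, 1938 → Aug 3, 1939: 365 days.
Aug 3, 1939 → Aug 3, 1940: 366 days (Feb 29, 1940 is in that span).
Aug 3, 1940 → Aug 3, 1941: 365 days.
Aug 3, 1941 → Sep 3, 1941: 31 days (August has 31).
Sep 3, 1941 → Oct 3, 1941: 30 days (September has 30).
Oct 3, 1941 → Nov 3, 1941: 31 days (October has 31).
Nov 3, 1941 → Dec 1, 1941: 28 days.
Total: 3407 days.

3407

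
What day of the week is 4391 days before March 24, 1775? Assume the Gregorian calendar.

Wednesday

First find the weekday of Mar 24, 1775. Doomsday rule: the anchor day for the 1700s is Sunday. For year 75: 75÷12 = 6 r 3, and 3÷4 = 0, so 6+3+0 = 9.
Sunday + 9 ≡ Tuesday — that's 1775's doomsday.
In March the doomsday date is Mar 14.
Mar 24 is 10 days after Mar 14; 10 mod 7 = 3, so Tuesday + 3 = Friday.
4391 mod 7 = 2, so 4391 days before a Friday is Friday − 2 = Wednesday.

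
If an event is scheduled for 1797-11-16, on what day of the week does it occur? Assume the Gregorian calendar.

Doomsday rule: the anchor day for the 1700s is Sunday. For year 97: 97÷12 = 8 r 1, and 1÷4 = 0, so 8+1+0 = 9.
Sunday + 9 ≡ Tuesday — that's 1797's doomsday.
In November the doomsday date is Nov 7.
Nov 16 is 9 days after Nov 7; 9 mod 7 = 2, so Tuesday + 2 = Thursday.

Thursday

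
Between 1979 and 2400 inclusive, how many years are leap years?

Multiples of 4 in [1979,2400]: 106.
Of those, multiples of 100: 5 (not leap unless ÷400).
Multiples of 400: 2.
Leap years = 106 − 5 + 2 = 103.

103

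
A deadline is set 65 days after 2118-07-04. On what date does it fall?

Jul has 31 days: +28 → Aug 1, 2118 (37 left).
Aug has 31 days: +31 → Sep 1, 2118 (6 left).
+6 → Sep 7, 2118.

September 7, 2118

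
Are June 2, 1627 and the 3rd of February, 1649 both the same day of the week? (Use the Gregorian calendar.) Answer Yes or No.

From Jun 2, 1627 to Feb 3, 1649 is 7917 days.
7917 mod 7 = 0, so they are the same weekday.
(Jun 2, 1627 is a Wednesday; Feb 3, 1649 is a Wednesday.)

Yes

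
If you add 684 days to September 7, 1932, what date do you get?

+365 (one year) → Sep 7, 1933 (319 left).
Sep has 30 days: +24 → Oct 1, 1933 (295 left).
Oct has 31 days: +31 → Nov 1, 1933 (264 left).
Nov has 30 days: +30 → Dec 1, 1933 (234 left).
Dec has 31 days: +31 → Jan 1, 1934 (203 left).
Jan has 31 days: +31 → Feb 1, 1934 (172 left).
Feb has 28 days: +28 → Mar 1, 1934 (144 left).
Mar has 31 days: +31 → Apr 1, 1934 (113 left).
Apr has 30 days: +30 → May 1, 1934 (83 left).
May has 31 days: +31 → Jun 1, 1934 (52 left).
Jun has 30 days: +30 → Jul 1, 1934 (22 left).
+22 → Jul 23, 1934.

July 23, 1934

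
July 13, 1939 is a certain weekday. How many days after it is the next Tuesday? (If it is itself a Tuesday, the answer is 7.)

5

Jul 13, 1939 is a Thursday.
From Thursday to the next Tuesday is 5 days.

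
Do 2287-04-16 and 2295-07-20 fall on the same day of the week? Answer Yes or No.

From Apr 16, 2287 to Jul 20, 2295 is 3017 days.
3017 mod 7 = 0, so they are the same weekday.
(Apr 16, 2287 is a Saturday; Jul 20, 2295 is a Saturday.)

Yes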